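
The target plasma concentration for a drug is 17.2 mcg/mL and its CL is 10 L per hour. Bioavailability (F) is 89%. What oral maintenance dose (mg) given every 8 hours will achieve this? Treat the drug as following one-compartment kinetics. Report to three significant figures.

D = CL × Css × τ / F = 10.00 × 17.2 × 8 / 0.89 = 1546 mg

1550 mg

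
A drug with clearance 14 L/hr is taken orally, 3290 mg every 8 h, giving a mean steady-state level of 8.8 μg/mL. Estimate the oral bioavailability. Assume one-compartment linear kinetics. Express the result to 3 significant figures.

0.300

F·D/τ = CL·Css at steady state → F = CL·Css·τ / D.
F = 14 × 8.8 × 8 / 3290 = 0.300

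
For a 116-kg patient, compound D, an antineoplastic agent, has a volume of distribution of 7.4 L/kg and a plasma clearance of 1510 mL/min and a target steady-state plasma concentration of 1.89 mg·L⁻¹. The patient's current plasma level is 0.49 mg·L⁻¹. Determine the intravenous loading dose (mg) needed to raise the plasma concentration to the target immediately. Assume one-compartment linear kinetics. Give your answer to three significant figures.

Total Vd = 7.4 × 116 = 858.4 L
The loading dose fills Vd to the target concentration.
Concentration deficit ΔC = 1.89 − 0.49 = 1.400 mg/L
LD = Vd × ΔC = 858.4 × 1.400 = 1202 mg

1200 mg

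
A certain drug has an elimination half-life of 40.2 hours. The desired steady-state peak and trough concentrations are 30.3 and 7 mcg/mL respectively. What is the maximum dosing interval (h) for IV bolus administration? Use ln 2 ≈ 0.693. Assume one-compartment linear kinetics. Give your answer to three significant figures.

85.0 h

k = 0.693 / t½ = 0.693 / 40.2 = 0.01724 h⁻¹
Between IV bolus doses, concentration decays as C = C₀·e^(−kτ), so C_peak/C_trough = e^(kτ).
τ_max = ln(C_peak/C_trough) / k = ln(30.3/7) / 0.01724 = 1.465 / 0.01724 = 84.98 h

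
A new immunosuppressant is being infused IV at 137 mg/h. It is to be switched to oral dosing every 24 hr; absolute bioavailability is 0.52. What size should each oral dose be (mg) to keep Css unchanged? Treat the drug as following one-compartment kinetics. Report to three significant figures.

To maintain the same Css, the systemic dosing rate must be unchanged: F·D/τ = infusion rate.
D = rate × τ / F = 137 × 24 / 0.52 = 6323 mg

6320 mg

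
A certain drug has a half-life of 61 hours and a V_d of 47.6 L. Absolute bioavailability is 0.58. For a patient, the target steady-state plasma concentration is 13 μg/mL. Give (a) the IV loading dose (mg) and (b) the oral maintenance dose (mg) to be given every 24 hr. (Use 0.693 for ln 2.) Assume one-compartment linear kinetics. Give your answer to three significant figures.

LD = Vd × C = 47.60 × 13 = 618.8 mg
CL = 0.693 × Vd / t½ = 0.693 × 47.60 / 61 = 0.5408 L/h
D = CL × Css × τ / F = 0.5408 × 13 × 24 / 0.58 = 290.9 mg

(a) 619 mg; (b) 291 mg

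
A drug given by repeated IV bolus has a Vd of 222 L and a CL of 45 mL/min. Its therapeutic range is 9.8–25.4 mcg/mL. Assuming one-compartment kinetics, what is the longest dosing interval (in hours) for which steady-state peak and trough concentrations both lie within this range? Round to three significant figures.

78.3 h

CL = 45 mL/min × 60/1000 = 2.700 L/h
k = CL / Vd = 2.700 / 222.0 = 0.01216 h⁻¹
Between IV bolus doses, concentration decays as C = C₀·e^(−kτ), so C_peak/C_trough = e^(kτ).
τ_max = ln(C_peak/C_trough) / k = ln(25.4/9.8) / 0.01216 = 0.9524 / 0.01216 = 78.32 h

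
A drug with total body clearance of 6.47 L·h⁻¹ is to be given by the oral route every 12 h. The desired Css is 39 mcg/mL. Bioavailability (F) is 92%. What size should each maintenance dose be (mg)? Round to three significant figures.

3290 mg

D = CL × Css × τ / F = 6.470 × 39 × 12 / 0.92 = 3291 mg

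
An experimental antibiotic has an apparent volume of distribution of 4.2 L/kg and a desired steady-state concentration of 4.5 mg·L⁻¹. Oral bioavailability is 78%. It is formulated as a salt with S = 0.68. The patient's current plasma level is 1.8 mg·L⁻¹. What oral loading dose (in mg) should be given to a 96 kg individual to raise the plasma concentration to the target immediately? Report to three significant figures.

Vd(total) = 96 kg × 4.2 L/kg = 403.2 L
Concentration deficit ΔC = 4.5 − 1.8 = 2.700 mg/L
LD = Vd × ΔC / F / S = 403.2 × 2.700 / 0.78 / 0.68 = 2052 mg

2050 mg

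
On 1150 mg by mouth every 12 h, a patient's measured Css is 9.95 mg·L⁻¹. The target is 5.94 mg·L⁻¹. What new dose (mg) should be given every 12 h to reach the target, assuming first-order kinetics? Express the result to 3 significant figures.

687 mg

For first-order elimination, Css ∝ F·D/(CL·τ); F and CL are unchanged, so Css ∝ D/τ.
D₂ = D₁ × (Css,target / Css,current) = 1150 × 5.94/9.95 = 686.5 mg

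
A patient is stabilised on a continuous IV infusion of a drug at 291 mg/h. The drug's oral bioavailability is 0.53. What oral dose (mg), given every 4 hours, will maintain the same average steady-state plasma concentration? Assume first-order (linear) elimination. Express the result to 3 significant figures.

To maintain the same Css, the systemic dosing rate must be unchanged: F·D/τ = infusion rate.
D = rate × τ / F = 291 × 4 / 0.53 = 2196 mg

2200 mg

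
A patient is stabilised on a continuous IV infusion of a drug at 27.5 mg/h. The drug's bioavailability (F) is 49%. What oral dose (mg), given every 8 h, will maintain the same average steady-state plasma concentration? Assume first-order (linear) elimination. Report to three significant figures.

449 mg

To maintain the same Css, the systemic dosing rate must be unchanged: F·D/τ = infusion rate.
D = rate × τ / F = 27.5 × 8 / 0.49 = 449.0 mg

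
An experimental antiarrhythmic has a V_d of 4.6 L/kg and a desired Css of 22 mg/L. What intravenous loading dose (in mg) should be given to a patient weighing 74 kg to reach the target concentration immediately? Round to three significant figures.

Vd(total) = 74 kg × 4.6 L/kg = 340.4 L
LD = Vd × C = 340.4 × 22.00 = 7489 mg

7490 mg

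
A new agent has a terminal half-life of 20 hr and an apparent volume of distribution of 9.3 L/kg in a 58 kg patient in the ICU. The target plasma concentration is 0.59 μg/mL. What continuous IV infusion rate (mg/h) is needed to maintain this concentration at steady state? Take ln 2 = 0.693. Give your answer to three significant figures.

11.0 mg/h

Vd(total) = 58 kg × 9.3 L/kg = 539.4 L
CL = ln 2 · Vd / t½ = 0.693 × 539.4 / 20 = 18.69 L/h
Infusion rate = CL × Css = 18.69 × 0.59 = 11.03 mg/h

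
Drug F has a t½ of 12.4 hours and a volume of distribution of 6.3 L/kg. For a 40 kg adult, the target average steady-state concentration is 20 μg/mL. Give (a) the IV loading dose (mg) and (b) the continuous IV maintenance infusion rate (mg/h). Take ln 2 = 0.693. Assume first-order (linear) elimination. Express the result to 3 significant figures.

(a) 5040 mg; (b) 282 mg/h

Total Vd = 6.3 × 40 = 252.0 L
LD = Vd × C = 252.0 × 20 = 5040 mg
CL = 0.693 × Vd / t½ = 0.693 × 252.0 / 12.4 = 14.08 L/h
Infusion rate = CL × Css = 14.08 × 20 = 281.6 mg/h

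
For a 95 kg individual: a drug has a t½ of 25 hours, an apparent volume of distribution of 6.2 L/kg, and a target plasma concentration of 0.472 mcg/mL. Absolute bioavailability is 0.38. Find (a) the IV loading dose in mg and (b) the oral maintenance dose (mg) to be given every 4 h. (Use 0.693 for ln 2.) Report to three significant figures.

Vd(total) = 95 kg × 6.2 L/kg = 589.0 L
LD = Vd × C = 589.0 × 0.472 = 278.0 mg
CL = 0.693 × Vd / t½ = 0.693 × 589.0 / 25 = 16.33 L/h
D = CL × Css × τ / F = 16.33 × 0.472 × 4 / 0.38 = 81.13 mg

(a) 278 mg; (b) 81.1 mg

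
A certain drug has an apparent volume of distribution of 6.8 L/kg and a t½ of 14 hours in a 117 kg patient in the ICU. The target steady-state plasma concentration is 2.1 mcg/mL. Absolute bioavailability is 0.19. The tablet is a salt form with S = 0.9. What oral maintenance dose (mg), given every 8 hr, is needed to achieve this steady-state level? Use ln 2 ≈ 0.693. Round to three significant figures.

3870 mg

Vd(total) = 117 kg × 6.8 L/kg = 795.6 L
CL = 0.693 × Vd / t½ = 0.693 × 795.6 / 14 = 39.38 L/h
D = CL × Css × τ / F / S = 39.38 × 2.1 × 8 / 0.19 / 0.9 = 3869 mg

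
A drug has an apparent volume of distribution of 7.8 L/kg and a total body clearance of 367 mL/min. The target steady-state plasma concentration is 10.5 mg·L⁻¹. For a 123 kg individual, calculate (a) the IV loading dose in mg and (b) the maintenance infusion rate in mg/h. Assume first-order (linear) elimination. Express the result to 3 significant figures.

Vd(total) = 123 kg × 7.8 L/kg = 959.4 L
Loading dose = Vd × C = 959.4 × 10.5 = 10070 mg
CL = 367 mL/min × 60/1000 = 22.02 L/h
Maintenance infusion rate = CL × Css = 22.02 × 10.5 = 231.2 mg/h

(a) 10100 mg; (b) 231 mg/h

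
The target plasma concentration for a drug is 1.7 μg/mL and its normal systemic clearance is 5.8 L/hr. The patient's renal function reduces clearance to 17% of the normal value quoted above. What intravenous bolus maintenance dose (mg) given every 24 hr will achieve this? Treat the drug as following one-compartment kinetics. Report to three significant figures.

40.2 mg

Patient clearance = 0.17 × 5.800 = 0.9860 L/h
D = CL × Css × τ = 0.9860 × 1.7 × 24 = 40.23 mg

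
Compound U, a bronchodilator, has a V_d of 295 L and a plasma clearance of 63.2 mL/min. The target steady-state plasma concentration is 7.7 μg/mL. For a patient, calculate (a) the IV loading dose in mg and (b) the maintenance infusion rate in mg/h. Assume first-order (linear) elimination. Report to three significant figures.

Loading: fill Vd to C_target → 295.0 L × 7.7 mg/L = 2272 mg
CL = 63.2 mL/min × 60/1000 = 3.792 L/h
Infusion rate = 3.792 L/h × 7.7 mg/L = 29.20 mg/h

(a) 2270 mg; (b) 29.2 mg/h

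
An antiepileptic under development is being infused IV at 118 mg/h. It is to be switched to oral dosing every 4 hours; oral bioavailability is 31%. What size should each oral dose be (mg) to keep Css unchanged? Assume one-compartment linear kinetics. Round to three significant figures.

1520 mg

To maintain the same Css, the systemic dosing rate must be unchanged: F·D/τ = infusion rate.
D = rate × τ / F = 118 × 4 / 0.31 = 1523 mg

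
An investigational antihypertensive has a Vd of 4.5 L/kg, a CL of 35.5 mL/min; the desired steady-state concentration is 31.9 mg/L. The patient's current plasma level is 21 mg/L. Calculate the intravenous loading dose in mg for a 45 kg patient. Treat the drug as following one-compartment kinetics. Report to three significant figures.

Vd(total) = 45 kg × 4.5 L/kg = 202.5 L
Concentration deficit ΔC = 31.9 − 21 = 10.90 mg/L
LD = Vd × ΔC = 202.5 × 10.90 = 2207 mg

2210 mg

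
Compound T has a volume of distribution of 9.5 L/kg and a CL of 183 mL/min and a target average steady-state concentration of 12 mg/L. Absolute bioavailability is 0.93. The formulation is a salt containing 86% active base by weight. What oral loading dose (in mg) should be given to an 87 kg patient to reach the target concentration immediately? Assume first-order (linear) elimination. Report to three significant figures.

Vd = 9.5 L/kg × 87 kg = 826.5 L
The loading dose fills Vd to the target concentration; clearance is irrelevant here.
LD = Vd × C / F / S = 826.5 × 12.00 / 0.93 / 0.86 = 12400 mg

12400 mg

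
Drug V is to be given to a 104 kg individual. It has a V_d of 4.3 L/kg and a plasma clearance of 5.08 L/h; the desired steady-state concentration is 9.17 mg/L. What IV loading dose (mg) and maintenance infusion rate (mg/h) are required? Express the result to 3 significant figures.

(a) 4100 mg; (b) 46.6 mg/h

Vd = 4.3 L/kg × 104 kg = 447.2 L
Loading: fill Vd to C_target → 447.2 L × 9.17 mg/L = 4101 mg
Maintenance: replace elimination → rate = CL × Css = 5.080 × 9.17 = 46.58 mg/h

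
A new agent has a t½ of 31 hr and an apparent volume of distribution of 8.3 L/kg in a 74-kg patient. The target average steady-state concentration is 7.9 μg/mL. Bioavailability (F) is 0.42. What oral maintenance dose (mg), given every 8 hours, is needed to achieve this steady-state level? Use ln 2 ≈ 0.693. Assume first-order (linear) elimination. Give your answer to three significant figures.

2070 mg

Total Vd = 8.3 × 74 = 614.2 L
k = 0.693/31 = 0.02235 h⁻¹, so CL = k·Vd = 0.02235 × 614.2 = 13.73 L/h
D = CL × Css × τ / F = 13.73 × 7.9 × 8 / 0.42 = 2066 mg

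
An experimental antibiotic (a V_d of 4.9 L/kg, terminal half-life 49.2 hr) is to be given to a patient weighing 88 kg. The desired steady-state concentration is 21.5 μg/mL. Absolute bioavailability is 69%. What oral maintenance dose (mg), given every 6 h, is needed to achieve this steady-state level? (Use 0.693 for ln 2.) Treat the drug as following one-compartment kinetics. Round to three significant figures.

1140 mg

Vd = 4.9 L/kg × 88 kg = 431.2 L
CL = 0.693 × Vd / t½ = 0.693 × 431.2 / 49.2 = 6.074 L/h
D = CL × Css × τ / F = 6.074 × 21.5 × 6 / 0.69 = 1136 mg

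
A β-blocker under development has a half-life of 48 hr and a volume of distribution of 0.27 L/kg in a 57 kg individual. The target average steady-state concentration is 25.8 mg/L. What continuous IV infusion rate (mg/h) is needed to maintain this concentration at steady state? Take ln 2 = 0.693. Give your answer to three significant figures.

Total Vd = 0.27 × 57 = 15.39 L
CL = ln 2 · Vd / t½ = 0.693 × 15.39 / 48 = 0.2222 L/h
Infusion rate = CL × Css = 0.2222 × 25.8 = 5.733 mg/h

5.73 mg/h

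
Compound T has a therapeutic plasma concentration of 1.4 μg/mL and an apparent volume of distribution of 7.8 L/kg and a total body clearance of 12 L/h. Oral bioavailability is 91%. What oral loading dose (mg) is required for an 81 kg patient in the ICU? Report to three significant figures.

Vd(total) = 81 kg × 7.8 L/kg = 631.8 L
LD = Vd × C / F = 631.8 × 1.400 / 0.91 = 972.0 mg

972 mg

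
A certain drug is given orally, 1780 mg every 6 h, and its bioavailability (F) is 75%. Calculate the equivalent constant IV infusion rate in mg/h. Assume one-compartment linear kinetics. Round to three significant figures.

223 mg/h

Equivalent systemic input: infusion rate = F·D/τ.
Rate = 0.75 × 1780 / 6 = 222.5 mg/h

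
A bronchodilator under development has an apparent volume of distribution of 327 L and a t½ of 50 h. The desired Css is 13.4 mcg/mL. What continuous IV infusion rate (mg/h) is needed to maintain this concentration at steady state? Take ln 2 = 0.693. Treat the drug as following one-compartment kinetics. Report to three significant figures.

CL = 0.693 × Vd / t½ = 0.693 × 327.0 / 50 = 4.532 L/h
Infusion rate = CL × Css = 4.532 × 13.4 = 60.73 mg/h

60.7 mg/h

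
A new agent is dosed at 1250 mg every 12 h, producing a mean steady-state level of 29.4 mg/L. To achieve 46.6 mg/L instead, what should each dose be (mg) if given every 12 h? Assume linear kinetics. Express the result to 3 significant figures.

1980 mg

With linear kinetics, Css is proportional to dose rate (D/τ) at fixed clearance.
D₂ = D₁ × (Css,target / Css,current) = 1250 × 46.6/29.4 = 1981 mg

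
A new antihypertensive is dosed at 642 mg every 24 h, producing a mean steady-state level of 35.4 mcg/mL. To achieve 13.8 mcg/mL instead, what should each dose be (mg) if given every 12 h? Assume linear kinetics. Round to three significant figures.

For first-order elimination, Css ∝ F·D/(CL·τ); F and CL are unchanged, so Css ∝ D/τ.
D₂ = D₁ × (Css,target / Css,current) × (τ₂/τ₁) = 642 × (13.8/35.4) × (12/24) = 125.1 mg

125 mg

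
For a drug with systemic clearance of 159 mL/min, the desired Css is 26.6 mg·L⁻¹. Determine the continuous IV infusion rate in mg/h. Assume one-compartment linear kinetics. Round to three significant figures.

CL = 159 mL/min = 159 × 0.06 = 9.540 L/h
Infusion rate = CL · Css = 9.540 L/h × 26.6 mg/L = 253.8 mg/h

254 mg/h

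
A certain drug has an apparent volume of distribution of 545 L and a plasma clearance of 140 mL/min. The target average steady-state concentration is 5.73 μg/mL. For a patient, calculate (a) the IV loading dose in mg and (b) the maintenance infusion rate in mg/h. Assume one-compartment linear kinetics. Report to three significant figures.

Loading: fill Vd to C_target → 545.0 L × 5.73 mg/L = 3123 mg
Convert clearance: 140 mL/min × 60 min/h ÷ 1000 mL/L = 8.400 L/h
Infusion rate = 8.400 L/h × 5.73 mg/L = 48.13 mg/h

(a) 3120 mg; (b) 48.1 mg/h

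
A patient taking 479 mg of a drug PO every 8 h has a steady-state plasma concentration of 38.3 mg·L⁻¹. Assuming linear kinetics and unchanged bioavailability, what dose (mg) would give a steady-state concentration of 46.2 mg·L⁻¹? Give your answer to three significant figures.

For first-order elimination, Css ∝ F·D/(CL·τ); F and CL are unchanged, so Css ∝ D/τ.
D₂ = D₁ × (Css,target / Css,current) = 479 × 46.2/38.3 = 577.8 mg

578 mg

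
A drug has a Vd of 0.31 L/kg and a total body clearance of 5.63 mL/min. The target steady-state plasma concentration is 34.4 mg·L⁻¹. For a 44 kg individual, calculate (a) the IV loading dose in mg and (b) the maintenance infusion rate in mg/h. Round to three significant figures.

(a) 469 mg; (b) 11.6 mg/h

Vd(total) = 44 kg × 0.31 L/kg = 13.64 L
Loading: fill Vd to C_target → 13.64 L × 34.4 mg/L = 469.2 mg
CL = 5.63 mL/min = 5.63 × 0.06 = 0.3378 L/h
Infusion rate = 0.3378 L/h × 34.4 mg/L = 11.62 mg/h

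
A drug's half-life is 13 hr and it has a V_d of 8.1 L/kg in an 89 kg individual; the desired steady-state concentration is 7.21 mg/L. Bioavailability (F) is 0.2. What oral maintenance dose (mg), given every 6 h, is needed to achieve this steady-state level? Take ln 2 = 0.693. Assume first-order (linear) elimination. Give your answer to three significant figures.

Vd = 8.1 L/kg × 89 kg = 720.9 L
k = 0.693/13 = 0.05331 h⁻¹, so CL = k·Vd = 0.05331 × 720.9 = 38.43 L/h
D = CL × Css × τ / F = 38.43 × 7.21 × 6 / 0.2 = 8312 mg

8310 mg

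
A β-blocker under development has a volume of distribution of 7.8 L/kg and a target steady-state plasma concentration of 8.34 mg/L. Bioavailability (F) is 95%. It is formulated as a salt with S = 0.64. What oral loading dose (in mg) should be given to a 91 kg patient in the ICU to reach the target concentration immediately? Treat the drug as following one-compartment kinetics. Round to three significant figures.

Total Vd = 7.8 × 91 = 709.8 L
The loading dose fills Vd to the target concentration.
LD = Vd × C / F / S = 709.8 × 8.340 / 0.95 / 0.64 = 9736 mg

9740 mg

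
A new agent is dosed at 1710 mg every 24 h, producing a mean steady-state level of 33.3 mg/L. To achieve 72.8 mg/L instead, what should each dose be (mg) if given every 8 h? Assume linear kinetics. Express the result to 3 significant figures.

1250 mg

With linear kinetics, Css is proportional to dose rate (D/τ) at fixed clearance.
D₂ = D₁ × (Css,target / Css,current) × (τ₂/τ₁) = 1710 × (72.8/33.3) × (8/24) = 1246 mg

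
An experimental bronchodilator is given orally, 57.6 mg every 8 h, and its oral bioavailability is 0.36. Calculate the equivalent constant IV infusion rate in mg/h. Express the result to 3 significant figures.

Equivalent systemic input: infusion rate = F·D/τ.
Rate = 0.36 × 57.6 / 8 = 2.592 mg/h

2.59 mg/h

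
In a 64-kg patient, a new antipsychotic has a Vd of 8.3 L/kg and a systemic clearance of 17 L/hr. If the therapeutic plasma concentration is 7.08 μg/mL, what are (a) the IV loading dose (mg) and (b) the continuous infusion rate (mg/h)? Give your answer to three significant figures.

Vd(total) = 64 kg × 8.3 L/kg = 531.2 L
Loading dose = Vd × C = 531.2 × 7.08 = 3761 mg
Infusion rate = 17.00 L/h × 7.08 mg/L = 120.4 mg/h

(a) 3760 mg; (b) 120 mg/h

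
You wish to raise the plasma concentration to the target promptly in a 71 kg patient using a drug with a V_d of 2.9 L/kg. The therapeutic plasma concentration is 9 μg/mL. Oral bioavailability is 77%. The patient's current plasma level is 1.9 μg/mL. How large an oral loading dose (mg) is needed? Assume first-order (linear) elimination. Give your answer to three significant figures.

Vd = 2.9 L/kg × 71 kg = 205.9 L
The loading dose fills Vd to the target concentration.
Concentration deficit ΔC = 9 − 1.9 = 7.100 mg/L
LD = Vd × ΔC / F = 205.9 × 7.100 / 0.77 = 1899 mg

1900 mg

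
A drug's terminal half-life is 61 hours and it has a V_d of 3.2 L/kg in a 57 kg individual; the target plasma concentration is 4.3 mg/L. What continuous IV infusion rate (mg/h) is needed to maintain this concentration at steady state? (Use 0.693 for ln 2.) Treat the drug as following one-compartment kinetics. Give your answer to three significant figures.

8.91 mg/h

Vd = 3.2 L/kg × 57 kg = 182.4 L
CL = 0.693 × Vd / t½ = 0.693 × 182.4 / 61 = 2.072 L/h
Infusion rate = CL × Css = 2.072 × 4.3 = 8.910 mg/h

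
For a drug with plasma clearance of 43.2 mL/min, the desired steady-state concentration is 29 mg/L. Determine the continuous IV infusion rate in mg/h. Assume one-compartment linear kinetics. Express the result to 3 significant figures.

75.2 mg/h

CL = 43.2 mL/min = 43.2 × 0.06 = 2.592 L/h
Rate = CL × Css = 2.592 × 29 = 75.17 mg/h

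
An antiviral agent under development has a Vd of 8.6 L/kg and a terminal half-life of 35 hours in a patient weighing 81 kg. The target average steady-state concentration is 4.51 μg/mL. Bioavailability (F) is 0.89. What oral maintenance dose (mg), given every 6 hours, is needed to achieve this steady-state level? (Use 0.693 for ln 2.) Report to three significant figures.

Total Vd = 8.6 × 81 = 696.6 L
CL = ln 2 · Vd / t½ = 0.693 × 696.6 / 35 = 13.79 L/h
D = CL × Css × τ / F = 13.79 × 4.51 × 6 / 0.89 = 419.3 mg

419 mg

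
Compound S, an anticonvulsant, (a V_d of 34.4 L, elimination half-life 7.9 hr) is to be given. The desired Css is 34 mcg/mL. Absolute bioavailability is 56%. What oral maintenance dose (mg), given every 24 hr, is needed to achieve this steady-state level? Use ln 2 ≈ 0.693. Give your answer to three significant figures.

4400 mg

CL = 0.693 × Vd / t½ = 0.693 × 34.40 / 7.9 = 3.018 L/h
D = CL × Css × τ / F = 3.018 × 34 × 24 / 0.56 = 4398 mg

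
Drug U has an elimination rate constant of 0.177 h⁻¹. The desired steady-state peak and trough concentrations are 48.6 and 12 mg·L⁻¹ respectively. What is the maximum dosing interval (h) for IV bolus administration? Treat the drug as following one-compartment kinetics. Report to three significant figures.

Between IV bolus doses, concentration decays as C = C₀·e^(−kτ), so C_peak/C_trough = e^(kτ).
τ_max = ln(C_peak/C_trough) / k = ln(48.6/12) / 0.1770 = 1.399 / 0.1770 = 7.904 h

7.90 h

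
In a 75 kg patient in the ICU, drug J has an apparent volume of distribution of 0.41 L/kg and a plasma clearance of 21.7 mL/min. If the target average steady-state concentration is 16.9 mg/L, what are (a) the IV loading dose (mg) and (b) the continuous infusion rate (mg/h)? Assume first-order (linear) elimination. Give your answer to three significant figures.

Total Vd = 0.41 × 75 = 30.75 L
Loading dose = Vd × C = 30.75 × 16.9 = 519.7 mg
CL = 21.7 mL/min × 60/1000 = 1.302 L/h
Maintenance infusion rate = CL × Css = 1.302 × 16.9 = 22.00 mg/h

(a) 520 mg; (b) 22.0 mg/h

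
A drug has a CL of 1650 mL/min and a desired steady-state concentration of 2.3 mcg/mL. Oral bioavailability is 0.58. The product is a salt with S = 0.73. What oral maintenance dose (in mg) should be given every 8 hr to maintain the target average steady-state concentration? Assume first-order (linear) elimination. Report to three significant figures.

4300 mg

Convert clearance: 1650 mL/min × 60 min/h ÷ 1000 mL/L = 99.00 L/h
D = CL × Css × τ / F / S = 99.00 × 2.3 × 8 / 0.58 / 0.73 = 4302 mg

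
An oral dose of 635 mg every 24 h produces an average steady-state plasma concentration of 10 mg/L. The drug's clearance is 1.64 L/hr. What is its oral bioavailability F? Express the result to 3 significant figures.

F·D/τ = CL·Css at steady state → F = CL·Css·τ / D.
F = 1.64 × 10 × 24 / 635 = 0.620

0.620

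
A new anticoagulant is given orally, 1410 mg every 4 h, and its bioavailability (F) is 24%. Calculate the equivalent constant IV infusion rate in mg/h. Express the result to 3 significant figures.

84.6 mg/h

Equivalent systemic input: infusion rate = F·D/τ.
Rate = 0.24 × 1410 / 4 = 84.60 mg/h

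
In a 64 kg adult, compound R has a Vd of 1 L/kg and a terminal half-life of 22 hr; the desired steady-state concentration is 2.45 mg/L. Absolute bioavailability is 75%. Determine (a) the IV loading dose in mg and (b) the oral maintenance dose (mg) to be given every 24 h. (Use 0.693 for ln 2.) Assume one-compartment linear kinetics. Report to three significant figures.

(a) 157 mg; (b) 158 mg

Total Vd = 1 × 64 = 64.00 L
LD = Vd × C = 64.00 × 2.45 = 156.8 mg
CL = 0.693 × Vd / t½ = 0.693 × 64.00 / 22 = 2.016 L/h
D = CL × Css × τ / F = 2.016 × 2.45 × 24 / 0.75 = 158.1 mg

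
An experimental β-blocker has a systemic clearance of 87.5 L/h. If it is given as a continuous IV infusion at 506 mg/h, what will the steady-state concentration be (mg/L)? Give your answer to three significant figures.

Css = rate / CL = 506 / 87.50 = 5.783 mg/L

5.78 mg/L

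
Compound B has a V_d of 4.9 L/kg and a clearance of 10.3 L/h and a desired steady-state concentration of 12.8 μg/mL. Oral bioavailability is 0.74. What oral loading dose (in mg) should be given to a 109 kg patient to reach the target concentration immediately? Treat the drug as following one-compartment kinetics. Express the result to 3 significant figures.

9240 mg

Total Vd = 4.9 × 109 = 534.1 L
LD = Vd × C / F = 534.1 × 12.80 / 0.74 = 9238 mg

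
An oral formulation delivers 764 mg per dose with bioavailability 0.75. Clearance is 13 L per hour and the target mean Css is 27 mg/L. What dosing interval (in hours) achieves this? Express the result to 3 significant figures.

F·D/τ = CL·Css → τ = F·D / (CL·Css).
τ = 0.75 × 764 / (13 × 27) = 1.632 h

1.63 h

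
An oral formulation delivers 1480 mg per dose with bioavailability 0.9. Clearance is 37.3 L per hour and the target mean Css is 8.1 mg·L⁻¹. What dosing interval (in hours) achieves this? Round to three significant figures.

4.41 h

F·D/τ = CL·Css → τ = F·D / (CL·Css).
τ = 0.9 × 1480 / (37.3 × 8.1) = 4.409 h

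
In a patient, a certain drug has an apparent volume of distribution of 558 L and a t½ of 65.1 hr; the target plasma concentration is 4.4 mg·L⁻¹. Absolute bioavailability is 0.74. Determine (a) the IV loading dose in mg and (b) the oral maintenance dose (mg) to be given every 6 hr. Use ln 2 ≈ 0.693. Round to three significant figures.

(a) 2460 mg; (b) 212 mg

LD = Vd × C = 558.0 × 4.4 = 2455 mg
CL = 0.693 × Vd / t½ = 0.693 × 558.0 / 65.1 = 5.940 L/h
D = CL × Css × τ / F = 5.940 × 4.4 × 6 / 0.74 = 211.9 mg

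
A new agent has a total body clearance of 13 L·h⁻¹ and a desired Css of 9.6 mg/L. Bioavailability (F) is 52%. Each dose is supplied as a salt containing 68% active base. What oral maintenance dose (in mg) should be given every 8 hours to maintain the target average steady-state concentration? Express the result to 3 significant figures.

2820 mg

D = CL × Css × τ / F / S = 13.00 × 9.6 × 8 / 0.52 / 0.68 = 2824 mg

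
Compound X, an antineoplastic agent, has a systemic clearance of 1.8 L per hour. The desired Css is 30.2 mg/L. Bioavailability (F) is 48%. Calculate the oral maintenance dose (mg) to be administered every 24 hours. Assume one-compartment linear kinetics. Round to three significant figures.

2720 mg

At steady state, dose per interval replaces the amount cleared in that interval: F·D/τ = CL·Css.
D = CL × Css × τ / F = 1.800 × 30.2 × 24 / 0.48 = 2718 mg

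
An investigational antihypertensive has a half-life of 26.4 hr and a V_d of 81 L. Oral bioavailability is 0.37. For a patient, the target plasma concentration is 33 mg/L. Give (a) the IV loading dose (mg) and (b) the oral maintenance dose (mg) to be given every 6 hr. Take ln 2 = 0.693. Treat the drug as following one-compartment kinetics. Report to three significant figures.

LD = Vd × C = 81.00 × 33 = 2673 mg
CL = 0.693 × Vd / t½ = 0.693 × 81.00 / 26.4 = 2.126 L/h
D = CL × Css × τ / F = 2.126 × 33 × 6 / 0.37 = 1138 mg

(a) 2670 mg; (b) 1140 mg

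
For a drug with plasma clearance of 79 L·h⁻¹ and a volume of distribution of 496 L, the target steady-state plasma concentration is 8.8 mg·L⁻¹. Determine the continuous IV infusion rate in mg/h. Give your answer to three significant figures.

At steady state, infusion rate equals elimination rate: rate in = CL × Css.
Rate = CL × Css = 79.00 × 8.8 = 695.2 mg/h

695 mg/h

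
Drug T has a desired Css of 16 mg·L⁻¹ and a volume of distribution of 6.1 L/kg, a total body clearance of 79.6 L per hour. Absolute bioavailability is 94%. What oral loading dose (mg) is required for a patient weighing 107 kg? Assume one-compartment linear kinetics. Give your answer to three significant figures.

11100 mg

Vd = 6.1 L/kg × 107 kg = 652.7 L
The loading dose fills Vd to the target concentration.
LD = Vd × C / F = 652.7 × 16.00 / 0.94 = 11110 mg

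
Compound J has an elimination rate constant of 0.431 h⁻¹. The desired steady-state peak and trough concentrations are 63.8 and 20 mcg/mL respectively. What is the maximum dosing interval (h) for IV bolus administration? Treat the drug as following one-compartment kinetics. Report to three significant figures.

Between IV bolus doses, concentration decays as C = C₀·e^(−kτ), so C_peak/C_trough = e^(kτ).
τ_max = ln(C_peak/C_trough) / k = ln(63.8/20) / 0.4310 = 1.160 / 0.4310 = 2.691 h

2.69 h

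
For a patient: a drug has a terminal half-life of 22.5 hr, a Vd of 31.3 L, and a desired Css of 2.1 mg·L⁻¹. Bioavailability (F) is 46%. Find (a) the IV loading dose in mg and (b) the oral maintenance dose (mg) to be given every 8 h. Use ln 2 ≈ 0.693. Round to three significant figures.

LD = Vd × C = 31.30 × 2.1 = 65.73 mg
CL = 0.693 × Vd / t½ = 0.693 × 31.30 / 22.5 = 0.9640 L/h
D = CL × Css × τ / F = 0.9640 × 2.1 × 8 / 0.46 = 35.21 mg

(a) 65.7 mg; (b) 35.2 mg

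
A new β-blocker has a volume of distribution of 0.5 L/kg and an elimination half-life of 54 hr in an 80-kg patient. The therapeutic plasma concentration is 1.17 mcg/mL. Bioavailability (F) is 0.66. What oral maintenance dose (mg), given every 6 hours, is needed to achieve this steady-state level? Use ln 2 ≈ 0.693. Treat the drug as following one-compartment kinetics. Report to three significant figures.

5.46 mg

Vd = 0.5 L/kg × 80 kg = 40.00 L
CL = 0.693 × Vd / t½ = 0.693 × 40.00 / 54 = 0.5133 L/h
D = CL × Css × τ / F = 0.5133 × 1.17 × 6 / 0.66 = 5.460 mg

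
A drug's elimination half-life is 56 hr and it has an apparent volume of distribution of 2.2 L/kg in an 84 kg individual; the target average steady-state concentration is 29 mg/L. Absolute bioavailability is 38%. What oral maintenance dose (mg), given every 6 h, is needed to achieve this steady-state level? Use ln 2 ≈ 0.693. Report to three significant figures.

Vd(total) = 84 kg × 2.2 L/kg = 184.8 L
k = 0.693/56 = 0.01238 h⁻¹, so CL = k·Vd = 0.01238 × 184.8 = 2.288 L/h
D = CL × Css × τ / F = 2.288 × 29 × 6 / 0.38 = 1048 mg

1050 mg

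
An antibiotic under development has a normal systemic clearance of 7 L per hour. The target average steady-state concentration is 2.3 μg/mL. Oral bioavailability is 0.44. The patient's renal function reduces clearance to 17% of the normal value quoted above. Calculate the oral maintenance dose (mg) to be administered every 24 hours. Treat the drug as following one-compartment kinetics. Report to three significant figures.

Patient clearance = 0.17 × 7.000 = 1.190 L/h
D = CL × Css × τ / F = 1.190 × 2.3 × 24 / 0.44 = 149.3 mg

149 mg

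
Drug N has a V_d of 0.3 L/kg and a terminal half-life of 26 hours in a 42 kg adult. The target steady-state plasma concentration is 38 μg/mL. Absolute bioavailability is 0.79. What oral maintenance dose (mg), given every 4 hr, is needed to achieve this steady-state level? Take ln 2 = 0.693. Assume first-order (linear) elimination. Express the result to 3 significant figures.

Vd = 0.3 L/kg × 42 kg = 12.60 L
CL = ln 2 · Vd / t½ = 0.693 × 12.60 / 26 = 0.3358 L/h
D = CL × Css × τ / F = 0.3358 × 38 × 4 / 0.79 = 64.61 mg

64.6 mg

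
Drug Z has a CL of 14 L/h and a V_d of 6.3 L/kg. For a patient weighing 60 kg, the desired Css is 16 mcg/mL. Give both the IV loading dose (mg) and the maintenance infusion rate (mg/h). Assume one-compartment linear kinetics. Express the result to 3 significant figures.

Vd(total) = 60 kg × 6.3 L/kg = 378.0 L
LD = Vd · C_target = 378.0 × 16 = 6048 mg
Infusion rate = 14.00 L/h × 16 mg/L = 224.0 mg/h

(a) 6050 mg; (b) 224 mg/h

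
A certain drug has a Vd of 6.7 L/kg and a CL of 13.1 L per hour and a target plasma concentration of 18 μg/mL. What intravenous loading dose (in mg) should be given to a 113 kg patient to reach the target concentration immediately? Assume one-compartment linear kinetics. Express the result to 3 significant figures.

13600 mg

Vd(total) = 113 kg × 6.7 L/kg = 757.1 L
The loading dose fills Vd to the target concentration.
LD = Vd × C = 757.1 × 18.00 = 13630 mg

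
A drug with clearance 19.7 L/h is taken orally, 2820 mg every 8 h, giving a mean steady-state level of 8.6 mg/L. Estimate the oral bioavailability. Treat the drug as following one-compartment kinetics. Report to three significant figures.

F·D/τ = CL·Css at steady state → F = CL·Css·τ / D.
F = 19.7 × 8.6 × 8 / 2820 = 0.481

0.481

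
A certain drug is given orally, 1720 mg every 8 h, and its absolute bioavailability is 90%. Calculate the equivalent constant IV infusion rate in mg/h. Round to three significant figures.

Equivalent systemic input: infusion rate = F·D/τ.
Rate = 0.9 × 1720 / 8 = 193.5 mg/h

194 mg/h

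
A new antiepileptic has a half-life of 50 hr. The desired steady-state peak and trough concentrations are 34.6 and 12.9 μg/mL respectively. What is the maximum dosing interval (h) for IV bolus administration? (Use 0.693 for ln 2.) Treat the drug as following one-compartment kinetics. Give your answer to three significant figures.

k = 0.693 / t½ = 0.693 / 50 = 0.01386 h⁻¹
Between IV bolus doses, concentration decays as C = C₀·e^(−kτ), so C_peak/C_trough = e^(kτ).
τ_max = ln(C_peak/C_trough) / k = ln(34.6/12.9) / 0.01386 = 0.9866 / 0.01386 = 71.18 h

71.2 h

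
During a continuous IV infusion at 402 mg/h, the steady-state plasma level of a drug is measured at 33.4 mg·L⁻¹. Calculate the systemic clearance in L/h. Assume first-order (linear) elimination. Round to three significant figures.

12.0 L/h

At steady state, infusion rate = CL × Css, so CL = rate / Css.
CL = 402 / 33.4 = 12.04 L/h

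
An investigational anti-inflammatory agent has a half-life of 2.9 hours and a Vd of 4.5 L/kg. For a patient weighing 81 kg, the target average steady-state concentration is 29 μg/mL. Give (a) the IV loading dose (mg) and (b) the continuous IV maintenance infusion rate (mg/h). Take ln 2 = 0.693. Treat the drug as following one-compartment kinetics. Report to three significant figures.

Vd = 4.5 L/kg × 81 kg = 364.5 L
LD = Vd × C = 364.5 × 29 = 10570 mg
CL = 0.693 × Vd / t½ = 0.693 × 364.5 / 2.9 = 87.10 L/h
Infusion rate = CL × Css = 87.10 × 29 = 2526 mg/h

(a) 10600 mg; (b) 2530 mg/h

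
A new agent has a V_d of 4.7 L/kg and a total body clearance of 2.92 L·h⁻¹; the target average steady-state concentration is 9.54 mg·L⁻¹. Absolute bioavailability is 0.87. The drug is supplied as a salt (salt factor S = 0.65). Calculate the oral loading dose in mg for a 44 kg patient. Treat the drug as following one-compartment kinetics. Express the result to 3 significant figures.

3490 mg

Total Vd = 4.7 × 44 = 206.8 L
LD = Vd × C / F / S = 206.8 × 9.540 / 0.87 / 0.65 = 3489 mg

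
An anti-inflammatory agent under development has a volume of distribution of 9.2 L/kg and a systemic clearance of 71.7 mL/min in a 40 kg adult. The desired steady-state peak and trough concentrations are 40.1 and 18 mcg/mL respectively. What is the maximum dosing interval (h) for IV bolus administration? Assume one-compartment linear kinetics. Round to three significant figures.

68.5 h

Total Vd = 9.2 × 40 = 368.0 L
CL = 71.7 mL/min = 71.7 × 0.06 = 4.302 L/h
k = CL / Vd = 4.302 / 368.0 = 0.01169 h⁻¹
Between IV bolus doses, concentration decays as C = C₀·e^(−kτ), so C_peak/C_trough = e^(kτ).
τ_max = ln(C_peak/C_trough) / k = ln(40.1/18) / 0.01169 = 0.8010 / 0.01169 = 68.52 h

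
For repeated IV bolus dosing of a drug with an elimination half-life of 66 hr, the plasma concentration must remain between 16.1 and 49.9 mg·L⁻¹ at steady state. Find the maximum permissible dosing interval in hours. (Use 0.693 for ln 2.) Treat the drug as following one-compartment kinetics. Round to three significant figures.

108 h

k = 0.693 / t½ = 0.693 / 66 = 0.01050 h⁻¹
Between IV bolus doses, concentration decays as C = C₀·e^(−kτ), so C_peak/C_trough = e^(kτ).
τ_max = ln(C_peak/C_trough) / k = ln(49.9/16.1) / 0.01050 = 1.131 / 0.01050 = 107.7 h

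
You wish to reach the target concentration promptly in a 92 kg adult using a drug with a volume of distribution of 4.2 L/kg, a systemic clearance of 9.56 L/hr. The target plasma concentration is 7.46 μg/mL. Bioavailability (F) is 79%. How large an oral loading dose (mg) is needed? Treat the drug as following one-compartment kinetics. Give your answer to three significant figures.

Vd(total) = 92 kg × 4.2 L/kg = 386.4 L
LD = Vd × C / F = 386.4 × 7.460 / 0.79 = 3649 mg

3650 mg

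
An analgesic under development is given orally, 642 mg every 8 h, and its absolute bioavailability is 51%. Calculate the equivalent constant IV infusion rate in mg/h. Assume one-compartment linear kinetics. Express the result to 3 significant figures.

Equivalent systemic input: infusion rate = F·D/τ.
Rate = 0.51 × 642 / 8 = 40.93 mg/h

40.9 mg/h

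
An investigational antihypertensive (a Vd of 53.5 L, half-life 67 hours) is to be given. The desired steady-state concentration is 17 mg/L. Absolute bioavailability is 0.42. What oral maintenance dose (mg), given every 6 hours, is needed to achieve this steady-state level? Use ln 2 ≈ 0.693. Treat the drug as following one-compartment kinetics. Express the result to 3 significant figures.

134 mg

CL = 0.693 × Vd / t½ = 0.693 × 53.50 / 67 = 0.5534 L/h
D = CL × Css × τ / F = 0.5534 × 17 × 6 / 0.42 = 134.4 mg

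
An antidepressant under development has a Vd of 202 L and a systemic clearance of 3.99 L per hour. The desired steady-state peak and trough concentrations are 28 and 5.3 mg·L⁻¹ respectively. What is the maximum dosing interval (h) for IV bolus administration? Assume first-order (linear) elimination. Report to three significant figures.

k = CL / Vd = 3.990 / 202.0 = 0.01975 h⁻¹
Between IV bolus doses, concentration decays as C = C₀·e^(−kτ), so C_peak/C_trough = e^(kτ).
τ_max = ln(C_peak/C_trough) / k = ln(28/5.3) / 0.01975 = 1.664 / 0.01975 = 84.25 h

84.3 h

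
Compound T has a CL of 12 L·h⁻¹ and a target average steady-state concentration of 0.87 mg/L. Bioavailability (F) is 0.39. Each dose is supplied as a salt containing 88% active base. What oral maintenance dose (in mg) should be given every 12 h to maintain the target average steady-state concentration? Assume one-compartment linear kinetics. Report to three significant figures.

365 mg

At steady state, dose per interval replaces the amount cleared in that interval: F·S·D/τ = CL·Css.
D = CL × Css × τ / F / S = 12.00 × 0.87 × 12 / 0.39 / 0.88 = 365.0 mg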